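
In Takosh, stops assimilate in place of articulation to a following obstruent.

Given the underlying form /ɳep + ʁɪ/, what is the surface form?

[ɳeqʁɪ]

The rule targets /p/ (voiceless bilabial stop), which sits before the trigger /ʁ/ (uvular).
A voiceless uvular stop is [q], so the surface segment is [q].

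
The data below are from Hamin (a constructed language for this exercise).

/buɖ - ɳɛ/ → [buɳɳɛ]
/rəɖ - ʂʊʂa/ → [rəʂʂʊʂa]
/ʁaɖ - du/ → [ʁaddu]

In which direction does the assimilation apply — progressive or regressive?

regressive

The segment that alternates is /ɖ/, which surfaces as [ɳ] when adjacent to /ɳ/.
The output [ɳ] is identical to the trigger /ɳ/ — every feature (place, manner, voicing) has been copied — so this is total assimilation.
The remaining alternations confirm this: /ɖ/ → [ʂ] before /ʂ/; /ɖ/ → [d] before /d/ — in each case the output is a copy of the following consonant.
Since the segment that changes precedes the conditioning segment, the assimilation is regressive.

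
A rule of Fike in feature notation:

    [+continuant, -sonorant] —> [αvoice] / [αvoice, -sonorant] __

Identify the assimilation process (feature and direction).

The rule copies [voice] from the environment onto the target, so the assimilating feature is voicing.
Since the environment is written before the underscore, the trigger precedes the target; the direction is progressive.

progressive voicing assimilation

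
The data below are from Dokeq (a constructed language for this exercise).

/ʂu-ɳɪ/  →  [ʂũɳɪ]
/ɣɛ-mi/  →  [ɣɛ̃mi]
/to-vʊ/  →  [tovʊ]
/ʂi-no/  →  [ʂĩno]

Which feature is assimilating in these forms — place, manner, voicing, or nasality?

nasality

The vowel /u/ surfaces as nasalised [ũ] next to the following nasal /ɳ/ — it has acquired the [+nasal] feature of its neighbour.
Likewise in the remaining data: /ɛ/ → [ɛ̃] before /m/; /i/ → [ĩ] before /n/ — each time a vowel is nasalised next to a following nasal.
No change occurs in [tovʊ] because the vowel at the boundary is adjacent to an oral consonant, not a nasal (/o/ next to /v/).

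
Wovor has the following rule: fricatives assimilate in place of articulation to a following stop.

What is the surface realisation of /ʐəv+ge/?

The rule targets /v/ (voiced labiodental fricative), which sits before the trigger /g/ (velar).
Changing only its place to velar gives [ɣ] — the voiced velar fricative.

[ʐəɣge]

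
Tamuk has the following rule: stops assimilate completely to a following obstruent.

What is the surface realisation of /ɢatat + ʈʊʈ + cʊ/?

/t/ is the segment targeted by the rule; it sits immediately before /ʈ/, so it assimilates completely and surfaces as [ʈ].
At the second juncture, /ʈ/ likewise becomes [c] adjacent to /c/.

[ɢataʈʈʊccʊ]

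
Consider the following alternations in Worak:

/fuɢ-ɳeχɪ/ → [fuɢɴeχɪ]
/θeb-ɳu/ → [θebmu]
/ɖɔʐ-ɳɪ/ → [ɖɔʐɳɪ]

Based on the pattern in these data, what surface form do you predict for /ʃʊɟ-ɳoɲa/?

[ʃʊɟɲoɲa]

The data show progressive place assimilation: /ɳ/ → [ɴ] after /ɢ/; /ɳ/ → [m] after /b/. In each pair only place changes, matching the preceding consonant, while manner and voice stay constant.
Nothing changes in [ɖɔʐɳɪ]: there the adjacent consonants already agree in place (/ɳ/ and /ʐ/ are both retroflex), so this form is consistent with the same rule.
The rule targets /ɳ/ (voiced retroflex nasal), which sits after the trigger /ɟ/ (palatal).
The voiced palatal nasal is [ɲ], so /ɳ/ → [ɲ].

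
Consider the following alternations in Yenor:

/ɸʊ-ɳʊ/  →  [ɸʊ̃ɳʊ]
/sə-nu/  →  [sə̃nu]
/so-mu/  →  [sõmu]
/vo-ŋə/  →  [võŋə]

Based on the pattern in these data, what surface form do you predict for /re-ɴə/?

The data show regressive nasality assimilation (vowel nasalisation): /ʊ/ → [ʊ̃] before /ɳ/; /ə/ → [ə̃] before /n/; /o/ → [õ] before /m/; /o/ → [õ] before /ŋ/ — a vowel is nasalised by an immediately following nasal consonant.
The vowel /e/ is adjacent to the following nasal /ɴ/, so it acquires [+nasal] and surfaces as [ẽ].

[rẽɴə]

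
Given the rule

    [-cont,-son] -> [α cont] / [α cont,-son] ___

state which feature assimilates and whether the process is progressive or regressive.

The rule copies [cont] (continuancy) from the environment onto the target stops; since [±cont] encodes the stop/fricative manner contrast, the assimilating dimension is manner.
The conditioning segment sits to the left of the focus bar, meaning the trigger precedes the segment that changes — progressive assimilation.

progressive manner assimilation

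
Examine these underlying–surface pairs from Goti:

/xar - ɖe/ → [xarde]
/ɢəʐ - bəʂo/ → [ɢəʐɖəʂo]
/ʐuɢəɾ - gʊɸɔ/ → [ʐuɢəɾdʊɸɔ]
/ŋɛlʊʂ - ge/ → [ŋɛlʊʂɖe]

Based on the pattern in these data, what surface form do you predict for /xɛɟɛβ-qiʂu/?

[xɛɟɛβpiʂu]

The data show progressive place assimilation: /ɖ/ → [d] after /r/; /b/ → [ɖ] after /ʐ/; /g/ → [d] after /ɾ/; /g/ → [ɖ] after /ʂ/. In each pair only place changes, matching the preceding consonant, while manner and voice stay constant.
The rule targets /q/ (voiceless uvular stop), which sits after the trigger /β/ (bilabial).
The voiceless bilabial stop is [p], so /q/ → [p].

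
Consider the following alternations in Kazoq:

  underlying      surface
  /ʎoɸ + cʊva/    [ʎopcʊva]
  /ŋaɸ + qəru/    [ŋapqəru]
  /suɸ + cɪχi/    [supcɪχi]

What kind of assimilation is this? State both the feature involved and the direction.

Underlying /ɸ/ is realised as [p] next to /c/; /c/ itself does not change.
The change fricative → stop matches the manner of the following /c/, identifying this as manner assimilation.
Place and voice are unchanged, so the assimilation is partial, not total.
The same holds elsewhere in the data: /ɸ/ → [p] before /q/ (fricative → stop, matching a stop) — only manner changes, and always toward the following segment.
The trigger is the following segment, so the direction is regressive (anticipatory).

regressive manner assimilation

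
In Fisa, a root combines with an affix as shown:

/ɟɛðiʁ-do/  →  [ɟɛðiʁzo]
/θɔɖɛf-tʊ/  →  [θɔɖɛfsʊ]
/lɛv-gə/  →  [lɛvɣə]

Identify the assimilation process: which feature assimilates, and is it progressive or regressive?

Comparing underlying and surface forms, /d/ → [z] is the alternation; the neighbouring /ʁ/ is constant.
The change stop → fricative matches the manner of the preceding /ʁ/, identifying this as manner assimilation.
Place and voice are unchanged, so the assimilation is partial, not total.
The other alternating forms pattern the same way: /t/ → [s] after /f/ (stop → fricative, matching a fricative); /g/ → [ɣ] after /v/ (stop → fricative, matching a fricative) — only manner changes, and always toward the preceding segment.
Since the segment that changes follows the conditioning segment, the assimilation is progressive.

progressive manner assimilation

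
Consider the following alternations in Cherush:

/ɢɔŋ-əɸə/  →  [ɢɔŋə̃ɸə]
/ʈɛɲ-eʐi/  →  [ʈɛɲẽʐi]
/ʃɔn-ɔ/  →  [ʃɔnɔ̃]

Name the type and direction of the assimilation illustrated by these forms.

progressive nasality assimilation (vowel nasalisation)

The vowel /ə/ surfaces as nasalised [ə̃] next to the preceding nasal /ŋ/ — it has acquired the [+nasal] feature of its neighbour.
Likewise in the remaining data: /e/ → [ẽ] after /ɲ/; /ɔ/ → [ɔ̃] after /n/ — each time a vowel is nasalised next to a preceding nasal.
Because the conditioning nasal is to the left of the vowel that changes, the process is progressive (perseverative).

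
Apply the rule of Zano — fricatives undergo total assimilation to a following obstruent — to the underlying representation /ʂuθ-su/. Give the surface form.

[ʂussu]

/θ/ is the segment targeted by the rule; it sits immediately before /s/, so it assimilates completely and surfaces as [s].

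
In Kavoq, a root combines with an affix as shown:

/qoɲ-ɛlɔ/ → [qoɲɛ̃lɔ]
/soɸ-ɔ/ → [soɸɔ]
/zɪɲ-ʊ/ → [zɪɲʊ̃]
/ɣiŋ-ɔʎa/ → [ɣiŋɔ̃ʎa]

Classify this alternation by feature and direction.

progressive nasality assimilation (vowel nasalisation)

The vowel /ɛ/ surfaces as nasalised [ɛ̃] next to the preceding nasal /ɲ/ — it has acquired the [+nasal] feature of its neighbour.
The other forms show the same pattern: /ʊ/ → [ʊ̃] after /ɲ/; /ɔ/ → [ɔ̃] after /ŋ/ — each time a vowel is nasalised next to a preceding nasal.
No change occurs in [soɸɔ] because the vowel at the boundary is adjacent to an oral consonant, not a nasal (/ɔ/ next to /ɸ/).
Because the conditioning nasal is to the left of the vowel that changes, the process is progressive (perseverative).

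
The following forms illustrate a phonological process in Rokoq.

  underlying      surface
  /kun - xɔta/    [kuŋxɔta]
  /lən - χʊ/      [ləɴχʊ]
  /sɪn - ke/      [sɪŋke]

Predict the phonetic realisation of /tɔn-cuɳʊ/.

The data show regressive place assimilation: /n/ → [ŋ] before /x/; /n/ → [ɴ] before /χ/; /n/ → [ŋ] before /k/. In each pair only place changes, matching the following consonant, while manner and voice stay constant.
/n/ is a voiced alveolar nasal. The following trigger /c/ is palatal, so /n/ must become palatal as well.
Changing only its place to palatal gives [ɲ] — the voiced palatal nasal.

[tɔɲcuɳʊ]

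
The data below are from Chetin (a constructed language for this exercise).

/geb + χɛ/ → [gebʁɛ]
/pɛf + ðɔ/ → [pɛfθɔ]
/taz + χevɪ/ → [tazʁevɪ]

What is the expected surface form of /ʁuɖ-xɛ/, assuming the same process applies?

[ʁuɖɣɛ]

The data show progressive voicing assimilation: /χ/ → [ʁ] after /b/; /ð/ → [θ] after /f/; /χ/ → [ʁ] after /z/. In each pair only voicing changes, matching the preceding consonant, while place and manner stay constant.
/x/ is a voiceless velar fricative. The preceding trigger /ɖ/ is voiced, so /x/ must become voiced as well.
The voiced velar fricative is [ɣ], so /x/ → [ɣ].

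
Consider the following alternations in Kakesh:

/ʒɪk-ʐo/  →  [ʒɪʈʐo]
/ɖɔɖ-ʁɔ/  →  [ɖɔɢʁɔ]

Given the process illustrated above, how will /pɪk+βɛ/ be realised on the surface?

The data show regressive place assimilation: /k/ → [ʈ] before /ʐ/; /ɖ/ → [ɢ] before /ʁ/. In each pair only place changes, matching the following consonant, while manner and voice stay constant.
The rule targets /k/ (voiceless velar stop), which sits before the trigger /β/ (bilabial).
Changing only its place to bilabial gives [p] — the voiceless bilabial stop.

[pɪpβɛ]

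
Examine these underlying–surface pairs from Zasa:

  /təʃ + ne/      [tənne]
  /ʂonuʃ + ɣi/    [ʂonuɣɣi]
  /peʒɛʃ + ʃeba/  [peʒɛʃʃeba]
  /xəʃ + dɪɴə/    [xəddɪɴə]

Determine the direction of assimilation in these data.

regressive

The segment that alternates is /ʃ/, which surfaces as [n] when adjacent to /n/.
The output [n] is identical to the trigger /n/ — every feature (place, manner, voicing) has been copied — so this is total assimilation.
The other forms behave the same way: /ʃ/ → [ɣ] before /ɣ/; /ʃ/ → [d] before /d/ — in each case the output is a copy of the following consonant.
In [peʒɛʃʃeba] the two consonants at the boundary are already identical (/ʃ/ + /ʃ/), so the rule applies vacuously and nothing changes.
The trigger is the following segment, so the direction is regressive (anticipatory).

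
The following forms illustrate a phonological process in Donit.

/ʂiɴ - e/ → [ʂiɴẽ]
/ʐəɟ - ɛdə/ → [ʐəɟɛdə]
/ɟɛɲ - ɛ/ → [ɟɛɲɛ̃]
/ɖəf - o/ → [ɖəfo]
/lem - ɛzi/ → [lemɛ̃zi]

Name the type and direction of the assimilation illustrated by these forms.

The vowel /e/ surfaces as nasalised [ẽ] next to the preceding nasal /ɴ/ — it has acquired the [+nasal] feature of its neighbour.
The other forms show the same pattern: /ɛ/ → [ɛ̃] after /ɲ/; /ɛ/ → [ɛ̃] after /m/ — each time a vowel is nasalised next to a preceding nasal.
No change occurs in [ʐəɟɛdə], [ɖəfo] because the vowel at the boundary is adjacent to an oral consonant, not a nasal (/ɛ/ next to /ɟ/; /o/ next to /f/).
Because the conditioning nasal is to the left of the vowel that changes, the process is progressive (perseverative).

progressive nasality assimilation (vowel nasalisation)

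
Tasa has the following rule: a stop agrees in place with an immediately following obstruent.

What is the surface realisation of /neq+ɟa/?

The rule targets /q/ (voiceless uvular stop), which sits before the trigger /ɟ/ (palatal).
A voiceless palatal stop is [c], so the surface segment is [c].

[necɟa]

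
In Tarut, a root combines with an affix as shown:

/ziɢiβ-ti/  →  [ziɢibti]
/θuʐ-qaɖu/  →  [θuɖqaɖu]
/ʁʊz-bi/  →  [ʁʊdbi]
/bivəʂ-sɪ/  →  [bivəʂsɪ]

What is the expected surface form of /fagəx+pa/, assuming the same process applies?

[fagəkpa]

The data show regressive manner assimilation: /β/ → [b] before /t/; /ʐ/ → [ɖ] before /q/; /z/ → [d] before /b/. In each pair only manner changes, matching the following consonant, while place and voice stay constant.
No alternation appears in [bivəʂsɪ]: there the adjacent consonants already agree in manner (/ʂ/ and /s/ are both fricatives), so this form is consistent with the same rule.
The rule targets /x/ (voiceless velar fricative), which sits before the trigger /p/ (stop).
Changing only its manner to stop gives [k] — the voiceless velar stop.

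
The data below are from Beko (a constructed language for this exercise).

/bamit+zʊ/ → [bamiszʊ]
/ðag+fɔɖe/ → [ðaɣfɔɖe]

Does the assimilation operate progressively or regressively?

regressive

Comparing underlying and surface forms, /t/ → [s] is the alternation; the neighbouring /z/ is constant.
The change stop → fricative matches the manner of the following /z/, identifying this as manner assimilation.
The same holds elsewhere in the data: /g/ → [ɣ] before /f/ (stop → fricative, matching a fricative) — only manner changes, and always toward the following segment.
The trigger is the following segment, so the direction is regressive (anticipatory).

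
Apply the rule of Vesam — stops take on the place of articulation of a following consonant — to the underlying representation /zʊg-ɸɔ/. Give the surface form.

[zʊbɸɔ]

/g/ is a voiced velar stop. The following trigger /ɸ/ is bilabial, so /g/ must become bilabial as well.
A voiced bilabial stop is [b], so the surface segment is [b].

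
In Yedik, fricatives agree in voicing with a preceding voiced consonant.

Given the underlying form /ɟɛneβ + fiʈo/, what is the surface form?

[ɟɛneβviʈo]

/f/ is a voiceless labiodental fricative. The preceding trigger /β/ is voiced, so /f/ must become voiced as well.
The voiced labiodental fricative is [v], so /f/ → [v].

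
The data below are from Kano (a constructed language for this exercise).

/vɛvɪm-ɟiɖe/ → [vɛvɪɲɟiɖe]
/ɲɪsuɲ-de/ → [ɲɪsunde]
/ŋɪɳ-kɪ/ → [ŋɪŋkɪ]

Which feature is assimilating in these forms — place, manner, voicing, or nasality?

place

The segment that alternates is /m/, which surfaces as [ɲ] when adjacent to /ɟ/.
The change bilabial → palatal matches the place of the following /ɟ/, identifying this as place assimilation.
The other alternating forms pattern the same way: /ɲ/ → [n] before /d/ (palatal → alveolar, matching alveolar); /ɳ/ → [ŋ] before /k/ (retroflex → velar, matching velar) — only place changes, and always toward the following segment.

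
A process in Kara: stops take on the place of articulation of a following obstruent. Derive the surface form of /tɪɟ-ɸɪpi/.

/ɟ/ is a voiced palatal stop. The following trigger /ɸ/ is bilabial, so /ɟ/ must become bilabial as well.
Changing only its place to bilabial gives [b] — the voiced bilabial stop.

[tɪbɸɪpi]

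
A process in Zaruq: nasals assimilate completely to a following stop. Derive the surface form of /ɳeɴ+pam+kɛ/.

/ɴ/ is the segment targeted by the rule; it sits immediately before /p/, so it assimilates completely and surfaces as [p].
At the second juncture, /m/ likewise becomes [k] adjacent to /k/.

[ɳeppakkɛ]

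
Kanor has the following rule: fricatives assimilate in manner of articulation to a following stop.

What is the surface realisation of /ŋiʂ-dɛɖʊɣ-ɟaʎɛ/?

[ŋiʈdɛɖʊgɟaʎɛ]

The rule targets /ʂ/ (voiceless retroflex fricative), which sits before the trigger /d/ (stop).
Changing only its manner to stop gives [ʈ] — the voiceless retroflex stop.
The same rule applies at the second boundary: /ɣ/ → [g] next to /ɟ/.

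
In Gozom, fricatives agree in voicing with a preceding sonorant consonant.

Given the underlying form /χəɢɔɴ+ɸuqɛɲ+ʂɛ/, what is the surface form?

[χəɢɔɴβuqɛɲʐɛ]

/ɸ/ is a voiceless bilabial fricative. The preceding trigger /ɴ/ is voiced, so /ɸ/ must become voiced as well.
Changing only its voicing to voiced gives [β] — the voiced bilabial fricative.
The same rule applies at the second boundary: /ʂ/ → [ʐ] next to /ɲ/.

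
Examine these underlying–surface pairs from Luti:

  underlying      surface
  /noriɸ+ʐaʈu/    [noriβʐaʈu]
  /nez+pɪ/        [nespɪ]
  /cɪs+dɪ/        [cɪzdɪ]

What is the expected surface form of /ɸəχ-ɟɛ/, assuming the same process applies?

[ɸəʁɟɛ]

The data show regressive voicing assimilation: /ɸ/ → [β] before /ʐ/; /z/ → [s] before /p/; /s/ → [z] before /d/. In each pair only voicing changes, matching the following consonant, while place and manner stay constant.
The rule targets /χ/ (voiceless uvular fricative), which sits before the trigger /ɟ/ (voiced).
Changing only its voicing to voiced gives [ʁ] — the voiced uvular fricative.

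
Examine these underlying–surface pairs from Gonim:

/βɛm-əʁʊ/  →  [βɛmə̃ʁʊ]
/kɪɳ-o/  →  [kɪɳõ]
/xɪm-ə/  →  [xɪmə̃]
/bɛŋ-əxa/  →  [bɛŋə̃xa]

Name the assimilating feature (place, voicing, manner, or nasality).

nasality

The vowel /ə/ surfaces as nasalised [ə̃] next to the preceding nasal /m/ — it has acquired the [+nasal] feature of its neighbour.
Likewise in the remaining data: /o/ → [õ] after /ɳ/; /ə/ → [ə̃] after /ŋ/ — each time a vowel is nasalised next to a preceding nasal.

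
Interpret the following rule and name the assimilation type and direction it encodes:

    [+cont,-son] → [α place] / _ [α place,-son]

regressive place assimilation

The shared variable α links the value of the place features (abbreviated [place]) on the target to the same value on the neighbouring segment, so place is the feature that assimilates.
Since the environment is written after the underscore, the trigger follows the target; the direction is regressive.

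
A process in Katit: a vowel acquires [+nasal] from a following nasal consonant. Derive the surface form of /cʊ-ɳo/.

[cʊ̃ɳo]

The vowel /ʊ/ is adjacent to the following nasal /ɳ/, so it acquires [+nasal] and surfaces as [ʊ̃].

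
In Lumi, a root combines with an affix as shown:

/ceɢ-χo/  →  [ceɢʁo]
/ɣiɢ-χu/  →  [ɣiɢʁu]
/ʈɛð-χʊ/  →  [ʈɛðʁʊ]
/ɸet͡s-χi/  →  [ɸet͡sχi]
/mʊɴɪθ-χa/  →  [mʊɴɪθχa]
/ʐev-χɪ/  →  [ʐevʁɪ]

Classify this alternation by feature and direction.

Comparing underlying and surface forms, /χ/ → [ʁ] is the alternation; the neighbouring /ɢ/ is constant.
The change voiceless → voiced matches the voicing of the preceding /ɢ/, identifying this as voicing assimilation.
Place and manner are unchanged, so the assimilation is partial, not total.
Checking the remaining alternations: /χ/ → [ʁ] after /ð/ (voiceless → voiced, matching voiced); /χ/ → [ʁ] after /v/ (voiceless → voiced, matching voiced) — only voicing changes, and always toward the preceding segment.
No alternation appears in [ɸet͡sχi], [mʊɴɪθχa]: there the adjacent consonants already agree in voicing (/χ/ and /t͡s/ are both voiceless; /χ/ and /θ/ are both voiceless), so these forms are consistent with the same rule.
The trigger is the preceding segment, so the direction is progressive (perseverative).

progressive voicing assimilation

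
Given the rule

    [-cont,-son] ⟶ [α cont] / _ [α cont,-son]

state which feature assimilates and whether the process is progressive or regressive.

regressive manner assimilation

The rule copies [cont] (continuancy) from the environment onto the target stops; since [±cont] encodes the stop/fricative manner contrast, the assimilating dimension is manner.
Since the environment is written after the underscore, the trigger follows the target; the direction is regressive.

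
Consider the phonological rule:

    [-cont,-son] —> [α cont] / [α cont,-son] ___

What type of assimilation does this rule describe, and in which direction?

The shared variable α links the value of [cont] on the target to that of the neighbouring obstruent. [cont] distinguishes stops from fricatives — a manner-of-articulation feature — so this is manner assimilation.
The conditioning segment sits to the left of the focus bar, meaning the trigger precedes the segment that changes — progressive assimilation.

progressive manner assimilation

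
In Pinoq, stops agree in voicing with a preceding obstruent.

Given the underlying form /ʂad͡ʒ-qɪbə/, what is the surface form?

The rule targets /q/ (voiceless uvular stop), which sits after the trigger /d͡ʒ/ (voiced).
The voiced uvular stop is [ɢ], so /q/ → [ɢ].

[ʂad͡ʒɢɪbə]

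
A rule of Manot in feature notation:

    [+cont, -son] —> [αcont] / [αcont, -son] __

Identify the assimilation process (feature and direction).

progressive manner assimilation

The rule copies [cont] (continuancy) from the environment onto the target fricatives; since [±cont] encodes the stop/fricative manner contrast, the assimilating dimension is manner.
The conditioning segment sits to the left of the focus bar, meaning the trigger precedes the segment that changes — progressive assimilation.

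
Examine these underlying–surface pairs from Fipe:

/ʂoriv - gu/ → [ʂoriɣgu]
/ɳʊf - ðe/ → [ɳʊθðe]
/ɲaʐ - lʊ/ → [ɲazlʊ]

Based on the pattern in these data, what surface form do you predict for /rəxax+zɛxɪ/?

The data show regressive place assimilation: /v/ → [ɣ] before /g/; /f/ → [θ] before /ð/; /ʐ/ → [z] before /l/. In each pair only place changes, matching the following consonant, while manner and voice stay constant.
/x/ is a voiceless velar fricative. The following trigger /z/ is alveolar, so /x/ must become alveolar as well.
A voiceless alveolar fricative is [s], so the surface segment is [s].

[rəxaszɛxɪ]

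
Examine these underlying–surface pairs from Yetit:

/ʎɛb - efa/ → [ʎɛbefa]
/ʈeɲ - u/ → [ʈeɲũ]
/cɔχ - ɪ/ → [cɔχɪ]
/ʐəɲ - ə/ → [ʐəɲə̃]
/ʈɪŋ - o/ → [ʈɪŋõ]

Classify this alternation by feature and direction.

progressive nasality assimilation (vowel nasalisation)

The vowel /u/ surfaces as nasalised [ũ] next to the preceding nasal /ɲ/ — it has acquired the [+nasal] feature of its neighbour.
The other forms show the same pattern: /ə/ → [ə̃] after /ɲ/; /o/ → [õ] after /ŋ/ — each time a vowel is nasalised next to a preceding nasal.
No change occurs in [ʎɛbefa], [cɔχɪ] because the vowel at the boundary is adjacent to an oral consonant, not a nasal (/e/ next to /b/; /ɪ/ next to /χ/).
Because the conditioning nasal is to the left of the vowel that changes, the process is progressive (perseverative).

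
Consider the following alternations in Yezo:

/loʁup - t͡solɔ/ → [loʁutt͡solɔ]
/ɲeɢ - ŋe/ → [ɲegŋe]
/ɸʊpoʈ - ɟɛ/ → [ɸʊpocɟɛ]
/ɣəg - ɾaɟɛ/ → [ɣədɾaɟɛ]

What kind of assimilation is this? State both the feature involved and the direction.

regressive place assimilation

The segment that alternates is /p/, which surfaces as [t] when adjacent to /t͡s/.
The change bilabial → alveolar matches the place of the following /t͡s/, identifying this as place assimilation.
Manner and voice are unchanged, so the assimilation is partial, not total.
Checking the remaining alternations: /ɢ/ → [g] before /ŋ/ (uvular → velar, matching velar); /ʈ/ → [c] before /ɟ/ (retroflex → palatal, matching palatal); /g/ → [d] before /ɾ/ (velar → alveolar, matching alveolar) — only place changes, and always toward the following segment.
Since the segment that changes precedes the conditioning segment, the assimilation is regressive.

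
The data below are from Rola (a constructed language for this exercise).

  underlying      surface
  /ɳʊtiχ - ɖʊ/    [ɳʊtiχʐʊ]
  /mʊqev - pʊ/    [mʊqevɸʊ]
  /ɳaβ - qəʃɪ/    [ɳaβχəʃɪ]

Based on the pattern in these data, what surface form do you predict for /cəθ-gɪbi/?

[cəθɣɪbi]

The data show progressive manner assimilation: /ɖ/ → [ʐ] after /χ/; /p/ → [ɸ] after /v/; /q/ → [χ] after /β/. In each pair only manner changes, matching the preceding consonant, while place and voice stay constant.
/g/ is a voiced velar stop. The preceding trigger /θ/ is a fricative, so /g/ must become a fricative as well.
The voiced velar fricative is [ɣ], so /g/ → [ɣ].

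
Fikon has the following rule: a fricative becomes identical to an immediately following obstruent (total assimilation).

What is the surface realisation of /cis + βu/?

/s/ is the segment targeted by the rule; it sits immediately before /β/, so it assimilates completely and surfaces as [β].

[ciββu]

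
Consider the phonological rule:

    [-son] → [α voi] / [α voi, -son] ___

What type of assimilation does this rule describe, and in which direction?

progressive voicing assimilation

The rule copies [voi] from the environment onto the target, so the assimilating feature is voicing.
Since the environment is written before the underscore, the trigger precedes the target; the direction is progressive.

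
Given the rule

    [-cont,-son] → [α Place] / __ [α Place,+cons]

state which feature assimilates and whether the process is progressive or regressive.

regressive place assimilation

The shared variable α links the value of the place features (abbreviated [Place]) on the target to the same value on the neighbouring segment, so place is the feature that assimilates.
Since the environment is written after the underscore, the trigger follows the target; the direction is regressive.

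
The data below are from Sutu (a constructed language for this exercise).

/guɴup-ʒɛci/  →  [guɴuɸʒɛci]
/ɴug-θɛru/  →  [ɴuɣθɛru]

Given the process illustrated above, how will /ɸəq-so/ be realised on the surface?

The data show regressive manner assimilation: /p/ → [ɸ] before /ʒ/; /g/ → [ɣ] before /θ/. In each pair only manner changes, matching the following consonant, while place and voice stay constant.
/q/ is a voiceless uvular stop. The following trigger /s/ is a fricative, so /q/ must become a fricative as well.
A voiceless uvular fricative is [χ], so the surface segment is [χ].

[ɸəχso]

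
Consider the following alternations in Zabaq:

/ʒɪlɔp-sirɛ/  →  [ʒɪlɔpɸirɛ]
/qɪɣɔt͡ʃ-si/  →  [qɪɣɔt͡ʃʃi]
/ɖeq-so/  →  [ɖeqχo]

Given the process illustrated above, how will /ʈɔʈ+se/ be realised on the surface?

The data show progressive place assimilation: /s/ → [ɸ] after /p/; /s/ → [ʃ] after /t͡ʃ/; /s/ → [χ] after /q/. In each pair only place changes, matching the preceding consonant, while manner and voice stay constant.
/s/ is a voiceless alveolar fricative. The preceding trigger /ʈ/ is retroflex, so /s/ must become retroflex as well.
The voiceless retroflex fricative is [ʂ], so /s/ → [ʂ].

[ʈɔʈʂe]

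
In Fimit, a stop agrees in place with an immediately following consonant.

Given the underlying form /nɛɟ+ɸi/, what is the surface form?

The rule targets /ɟ/ (voiced palatal stop), which sits before the trigger /ɸ/ (bilabial).
Changing only its place to bilabial gives [b] — the voiced bilabial stop.

[nɛbɸi]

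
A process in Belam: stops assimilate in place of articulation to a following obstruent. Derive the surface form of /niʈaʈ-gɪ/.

[niʈakgɪ]

/ʈ/ is a voiceless retroflex stop. The following trigger /g/ is velar, so /ʈ/ must become velar as well.
A voiceless velar stop is [k], so the surface segment is [k].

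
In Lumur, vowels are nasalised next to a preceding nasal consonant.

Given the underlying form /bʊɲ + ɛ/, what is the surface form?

/ɛ/ sits next to the nasal /ɲ/ and is therefore nasalised to [ɛ̃].

[bʊɲɛ̃]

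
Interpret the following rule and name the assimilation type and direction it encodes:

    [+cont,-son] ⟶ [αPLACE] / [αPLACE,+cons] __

progressive place assimilation

The shared variable α links the value of the place features (abbreviated [PLACE]) on the target to the same value on the neighbouring segment, so place is the feature that assimilates.
The conditioning segment sits to the left of the focus bar, meaning the trigger precedes the segment that changes — progressive assimilation.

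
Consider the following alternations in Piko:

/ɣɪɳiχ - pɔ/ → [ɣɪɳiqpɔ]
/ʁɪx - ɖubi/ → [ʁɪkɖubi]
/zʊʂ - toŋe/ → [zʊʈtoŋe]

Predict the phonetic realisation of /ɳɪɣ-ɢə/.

[ɳɪgɢə]

The data show regressive manner assimilation: /χ/ → [q] before /p/; /x/ → [k] before /ɖ/; /ʂ/ → [ʈ] before /t/. In each pair only manner changes, matching the following consonant, while place and voice stay constant.
The rule targets /ɣ/ (voiced velar fricative), which sits before the trigger /ɢ/ (stop).
A voiced velar stop is [g], so the surface segment is [g].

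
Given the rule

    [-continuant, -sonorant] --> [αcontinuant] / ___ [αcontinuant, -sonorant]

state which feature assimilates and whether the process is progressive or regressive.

regressive manner assimilation

The shared variable α links the value of [continuant] on the target to that of the neighbouring obstruent. [continuant] distinguishes stops from fricatives — a manner-of-articulation feature — so this is manner assimilation.
The conditioning segment sits to the right of the focus bar, meaning the trigger follows the segment that changes — regressive assimilation.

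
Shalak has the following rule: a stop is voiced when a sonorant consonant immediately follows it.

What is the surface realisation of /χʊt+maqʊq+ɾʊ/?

/t/ is a voiceless alveolar stop. The following trigger /m/ is voiced, so /t/ must become voiced as well.
Changing only its voicing to voiced gives [d] — the voiced alveolar stop.
The same rule applies at the second boundary: /q/ → [ɢ] next to /ɾ/.

[χʊdmaqʊɢɾʊ]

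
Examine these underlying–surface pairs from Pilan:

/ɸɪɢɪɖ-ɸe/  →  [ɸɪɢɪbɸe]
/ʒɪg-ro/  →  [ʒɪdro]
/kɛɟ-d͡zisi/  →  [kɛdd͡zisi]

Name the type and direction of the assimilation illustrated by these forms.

The segment that alternates is /ɖ/, which surfaces as [b] when adjacent to /ɸ/.
The change retroflex → bilabial matches the place of the following /ɸ/, identifying this as place assimilation.
Manner and voice are unchanged, so the assimilation is partial, not total.
The other alternating forms pattern the same way: /g/ → [d] before /r/ (velar → alveolar, matching alveolar); /ɟ/ → [d] before /d͡z/ (palatal → alveolar, matching alveolar) — only place changes, and always toward the following segment.
Since the segment that changes precedes the conditioning segment, the assimilation is regressive.

regressive place assimilation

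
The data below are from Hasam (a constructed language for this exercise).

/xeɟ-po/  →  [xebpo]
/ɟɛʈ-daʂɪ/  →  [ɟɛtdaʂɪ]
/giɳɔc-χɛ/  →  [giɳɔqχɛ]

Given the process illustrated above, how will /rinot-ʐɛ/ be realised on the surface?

[rinoʈʐɛ]

The data show regressive place assimilation: /ɟ/ → [b] before /p/; /ʈ/ → [t] before /d/; /c/ → [q] before /χ/. In each pair only place changes, matching the following consonant, while manner and voice stay constant.
/t/ is a voiceless alveolar stop. The following trigger /ʐ/ is retroflex, so /t/ must become retroflex as well.
A voiceless retroflex stop is [ʈ], so the surface segment is [ʈ].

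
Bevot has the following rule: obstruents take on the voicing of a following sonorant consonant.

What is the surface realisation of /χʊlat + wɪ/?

The rule targets /t/ (voiceless alveolar stop), which sits before the trigger /w/ (voiced).
The voiced alveolar stop is [d], so /t/ → [d].

[χʊladwɪ]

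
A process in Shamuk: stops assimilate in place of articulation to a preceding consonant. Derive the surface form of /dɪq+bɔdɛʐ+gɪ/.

The rule targets /b/ (voiced bilabial stop), which sits after the trigger /q/ (uvular).
The voiced uvular stop is [ɢ], so /b/ → [ɢ].
The same rule applies at the second boundary: /g/ → [ɖ] next to /ʐ/.

[dɪqɢɔdɛʐɖɪ]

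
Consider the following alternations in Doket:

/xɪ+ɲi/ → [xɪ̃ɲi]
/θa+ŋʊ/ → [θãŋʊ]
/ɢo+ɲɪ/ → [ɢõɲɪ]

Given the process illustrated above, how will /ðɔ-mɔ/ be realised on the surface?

[ðɔ̃mɔ]

The data show regressive nasality assimilation (vowel nasalisation): /ɪ/ → [ɪ̃] before /ɲ/; /a/ → [ã] before /ŋ/; /o/ → [õ] before /ɲ/ — a vowel is nasalised by an immediately following nasal consonant.
/ɔ/ sits next to the nasal /m/ and is therefore nasalised to [ɔ̃].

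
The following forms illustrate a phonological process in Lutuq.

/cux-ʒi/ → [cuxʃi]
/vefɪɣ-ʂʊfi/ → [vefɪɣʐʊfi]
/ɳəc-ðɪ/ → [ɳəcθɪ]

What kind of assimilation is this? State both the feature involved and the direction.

progressive voicing assimilation

The segment that alternates is /ʒ/, which surfaces as [ʃ] when adjacent to /x/.
/ʒ/ is voiced while /x/ is voiceless; the output [ʃ] is voiceless, matching the trigger — so the feature that spreads is voicing.
Place and manner are unchanged, so the assimilation is partial, not total.
The other alternating forms pattern the same way: /ʂ/ → [ʐ] after /ɣ/ (voiceless → voiced, matching voiced); /ð/ → [θ] after /c/ (voiced → voiceless, matching voiceless) — only voicing changes, and always toward the preceding segment.
Since the segment that changes follows the conditioning segment, the assimilation is progressive.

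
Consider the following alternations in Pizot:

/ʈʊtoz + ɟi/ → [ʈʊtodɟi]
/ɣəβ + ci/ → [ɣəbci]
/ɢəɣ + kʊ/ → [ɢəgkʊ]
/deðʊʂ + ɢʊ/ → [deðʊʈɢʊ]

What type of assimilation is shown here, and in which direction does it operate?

The segment that alternates is /z/, which surfaces as [d] when adjacent to /ɟ/.
The change fricative → stop matches the manner of the following /ɟ/, identifying this as manner assimilation.
Place and voice are unchanged, so the assimilation is partial, not total.
The same holds elsewhere in the data: /β/ → [b] before /c/ (fricative → stop, matching a stop); /ɣ/ → [g] before /k/ (fricative → stop, matching a stop); /ʂ/ → [ʈ] before /ɢ/ (fricative → stop, matching a stop) — only manner changes, and always toward the following segment.
The trigger is the following segment, so the direction is regressive (anticipatory).

regressive manner assimilation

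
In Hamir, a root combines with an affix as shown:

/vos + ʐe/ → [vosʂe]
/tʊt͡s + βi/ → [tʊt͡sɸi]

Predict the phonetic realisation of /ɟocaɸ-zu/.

The data show progressive voicing assimilation: /ʐ/ → [ʂ] after /s/; /β/ → [ɸ] after /t͡s/. In each pair only voicing changes, matching the preceding consonant, while place and manner stay constant.
The rule targets /z/ (voiced alveolar fricative), which sits after the trigger /ɸ/ (voiceless).
A voiceless alveolar fricative is [s], so the surface segment is [s].

[ɟocaɸsu]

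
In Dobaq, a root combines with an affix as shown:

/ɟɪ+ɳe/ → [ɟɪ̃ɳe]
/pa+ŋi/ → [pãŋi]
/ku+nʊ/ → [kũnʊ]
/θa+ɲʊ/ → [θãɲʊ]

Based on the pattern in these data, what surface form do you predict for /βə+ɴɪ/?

[βə̃ɴɪ]

The data show regressive nasality assimilation (vowel nasalisation): /ɪ/ → [ɪ̃] before /ɳ/; /a/ → [ã] before /ŋ/; /u/ → [ũ] before /n/; /a/ → [ã] before /ɲ/ — a vowel is nasalised by an immediately following nasal consonant.
The vowel /ə/ is adjacent to the following nasal /ɴ/, so it acquires [+nasal] and surfaces as [ə̃].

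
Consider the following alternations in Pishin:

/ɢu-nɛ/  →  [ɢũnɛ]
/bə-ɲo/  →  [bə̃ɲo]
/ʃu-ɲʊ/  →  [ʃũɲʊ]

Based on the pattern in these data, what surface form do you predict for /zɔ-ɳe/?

[zɔ̃ɳe]

The data show regressive nasality assimilation (vowel nasalisation): /u/ → [ũ] before /n/; /ə/ → [ə̃] before /ɲ/; /u/ → [ũ] before /ɲ/ — a vowel is nasalised by an immediately following nasal consonant.
/ɔ/ sits next to the nasal /ɳ/ and is therefore nasalised to [ɔ̃].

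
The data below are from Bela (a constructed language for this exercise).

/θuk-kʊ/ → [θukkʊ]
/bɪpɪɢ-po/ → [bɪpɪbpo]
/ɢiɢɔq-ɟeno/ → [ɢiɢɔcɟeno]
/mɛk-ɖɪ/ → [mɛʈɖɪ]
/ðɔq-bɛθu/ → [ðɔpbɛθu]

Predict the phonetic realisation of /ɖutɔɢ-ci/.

The data show regressive place assimilation: /ɢ/ → [b] before /p/; /q/ → [c] before /ɟ/; /k/ → [ʈ] before /ɖ/; /q/ → [p] before /b/. In each pair only place changes, matching the following consonant, while manner and voice stay constant.
No alternation appears in [θukkʊ]: there the adjacent consonants already agree in place (/k/ and /k/ are both velar), so this form is consistent with the same rule.
/ɢ/ is a voiced uvular stop. The following trigger /c/ is palatal, so /ɢ/ must become palatal as well.
A voiced palatal stop is [ɟ], so the surface segment is [ɟ].

[ɖutɔɟci]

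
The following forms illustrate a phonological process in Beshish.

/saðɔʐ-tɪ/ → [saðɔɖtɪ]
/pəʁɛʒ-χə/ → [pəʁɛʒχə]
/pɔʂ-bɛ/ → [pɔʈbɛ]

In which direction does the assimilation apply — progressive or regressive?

regressive

Comparing underlying and surface forms, /ʐ/ → [ɖ] is the alternation; the neighbouring /t/ is constant.
The change fricative → stop matches the manner of the following /t/, identifying this as manner assimilation.
Checking the remaining alternation: /ʂ/ → [ʈ] before /b/ (fricative → stop, matching a stop) — only manner changes, and always toward the following segment.
Nothing changes in [pəʁɛʒχə]: there the adjacent consonants already agree in manner (/ʒ/ and /χ/ are both fricatives), so this form is consistent with the same rule.
The trigger is the following segment, so the direction is regressive (anticipatory).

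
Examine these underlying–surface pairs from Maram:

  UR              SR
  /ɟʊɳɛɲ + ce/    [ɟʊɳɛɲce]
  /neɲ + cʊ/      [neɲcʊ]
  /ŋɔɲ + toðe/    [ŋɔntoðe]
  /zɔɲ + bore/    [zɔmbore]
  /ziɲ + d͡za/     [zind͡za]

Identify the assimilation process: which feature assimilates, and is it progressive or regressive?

regressive place assimilation

The segment that alternates is /ɲ/, which surfaces as [n] when adjacent to /t/.
The change palatal → alveolar matches the place of the following /t/, identifying this as place assimilation.
Manner and voice are unchanged, so the assimilation is partial, not total.
The other alternating forms pattern the same way: /ɲ/ → [m] before /b/ (palatal → bilabial, matching bilabial); /ɲ/ → [n] before /d͡z/ (palatal → alveolar, matching alveolar) — only place changes, and always toward the following segment.
Nothing changes in [ɟʊɳɛɲce], [neɲcʊ]: there the adjacent consonants already agree in place (/ɲ/ and /c/ are both palatal; /ɲ/ and /c/ are both palatal), so these forms are consistent with the same rule.
Since the segment that changes precedes the conditioning segment, the assimilation is regressive.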